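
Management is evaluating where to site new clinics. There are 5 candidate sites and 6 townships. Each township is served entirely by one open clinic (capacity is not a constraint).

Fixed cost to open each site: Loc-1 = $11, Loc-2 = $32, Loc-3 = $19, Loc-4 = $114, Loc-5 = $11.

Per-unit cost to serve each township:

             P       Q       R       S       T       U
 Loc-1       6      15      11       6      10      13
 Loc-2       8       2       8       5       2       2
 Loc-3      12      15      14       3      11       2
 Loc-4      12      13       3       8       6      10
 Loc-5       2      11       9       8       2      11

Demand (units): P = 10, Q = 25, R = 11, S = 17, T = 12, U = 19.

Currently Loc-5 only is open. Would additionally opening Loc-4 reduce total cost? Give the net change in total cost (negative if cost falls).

Current service cost with {Loc-5}: 763.
Adding Loc-4: each township re-picks its cheapest; new service cost 678, saving 85.
Extra fixed cost: 114. Net change = 114 − 85 = 29.
(Totals: 774 → 803.)

No — net change +29 (cost rises by 29).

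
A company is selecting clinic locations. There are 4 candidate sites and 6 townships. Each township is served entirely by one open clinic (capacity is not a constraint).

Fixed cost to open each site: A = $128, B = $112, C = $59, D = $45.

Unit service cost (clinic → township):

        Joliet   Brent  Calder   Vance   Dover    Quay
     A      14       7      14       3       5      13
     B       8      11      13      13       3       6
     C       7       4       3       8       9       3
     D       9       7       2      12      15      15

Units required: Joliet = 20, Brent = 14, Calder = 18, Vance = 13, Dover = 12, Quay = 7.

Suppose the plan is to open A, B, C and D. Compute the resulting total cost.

Each township is assigned to its cheapest site among the open ones.
{A, B, C, D}: Joliet→C 7·20=140, Brent→C 4·14=56, Calder→D 2·18=36, Vance→A 3·13=39, Dover→B 3·12=36, Quay→C 3·7=21. Service 328; fixed 344; total 672.

Total cost: 672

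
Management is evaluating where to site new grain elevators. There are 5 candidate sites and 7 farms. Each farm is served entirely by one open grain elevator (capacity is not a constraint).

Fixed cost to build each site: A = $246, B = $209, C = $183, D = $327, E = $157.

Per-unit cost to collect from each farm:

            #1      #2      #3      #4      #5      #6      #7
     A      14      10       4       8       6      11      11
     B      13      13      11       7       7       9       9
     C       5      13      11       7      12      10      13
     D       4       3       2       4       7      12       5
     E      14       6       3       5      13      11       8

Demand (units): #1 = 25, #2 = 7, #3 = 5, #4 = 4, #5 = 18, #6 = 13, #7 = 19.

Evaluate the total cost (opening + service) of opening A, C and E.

Total cost: 1178

Each farm is assigned to its cheapest site among the open ones.
{A, C, E}: #1→C 5·25=125, #2→E 6·7=42, #3→E 3·5=15, #4→E 5·4=20, #5→A 6·18=108, #6→C 10·13=130, #7→E 8·19=152. Service 592; fixed 586; total 1178.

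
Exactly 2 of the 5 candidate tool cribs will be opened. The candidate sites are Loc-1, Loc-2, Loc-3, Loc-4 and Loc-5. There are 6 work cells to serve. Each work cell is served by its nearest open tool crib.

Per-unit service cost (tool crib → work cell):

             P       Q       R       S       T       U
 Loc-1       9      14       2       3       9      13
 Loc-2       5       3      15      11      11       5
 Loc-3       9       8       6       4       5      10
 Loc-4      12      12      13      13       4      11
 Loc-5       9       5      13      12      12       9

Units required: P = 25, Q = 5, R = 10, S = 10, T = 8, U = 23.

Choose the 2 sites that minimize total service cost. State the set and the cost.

Choose Loc-1 and Loc-2; total service cost 377.

With exactly 2 open, each work cell uses its cheapest among the chosen.
{Loc-1, Loc-2}: P→Loc-2 5·25=125, Q→Loc-2 3·5=15, R→Loc-1 2·10=20, S→Loc-1 3·10=30, T→Loc-1 9·8=72, U→Loc-2 5·23=115. Service cost 377.
{Loc-2, Loc-3}: service cost 395
{Loc-2, Loc-4}: service cost 527
Among all 10 size-2 choices, {Loc-1, Loc-2} is lowest.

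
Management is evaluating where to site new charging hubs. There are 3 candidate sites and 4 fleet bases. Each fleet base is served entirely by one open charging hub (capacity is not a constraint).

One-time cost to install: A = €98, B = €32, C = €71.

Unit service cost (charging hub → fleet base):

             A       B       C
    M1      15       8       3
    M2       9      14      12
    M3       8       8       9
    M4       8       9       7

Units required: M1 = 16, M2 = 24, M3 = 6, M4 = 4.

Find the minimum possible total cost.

For any fixed open set, each fleet base goes to its cheapest open site; total = fixed + service.
{C}: M1→C 3·16=48, M2→C 12·24=288, M3→C 9·6=54, M4→C 7·4=28. Service 418; fixed 71; total 489.
{A, C}: service 340 + fixed 169 = 509
{B, C}: service 412 + fixed 103 = 515
{A, B, C}: service 340 + fixed 201 = 541
No other subset beats 489.

Minimum total cost: 489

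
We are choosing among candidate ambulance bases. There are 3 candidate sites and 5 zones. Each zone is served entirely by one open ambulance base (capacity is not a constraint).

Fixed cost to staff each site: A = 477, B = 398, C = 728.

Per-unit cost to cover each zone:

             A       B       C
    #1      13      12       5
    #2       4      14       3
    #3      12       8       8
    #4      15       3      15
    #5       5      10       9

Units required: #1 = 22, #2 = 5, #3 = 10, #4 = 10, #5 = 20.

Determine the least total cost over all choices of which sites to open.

For any fixed open set, each zone goes to its cheapest open site; total = fixed + service.
{B}: #1→B 12·22=264, #2→B 14·5=70, #3→B 8·10=80, #4→B 3·10=30, #5→B 10·20=200. Service 644; fixed 398; total 1042.
{A}: service 676 + fixed 477 = 1153
{C}: service 535 + fixed 728 = 1263
{A, B, C}: service 335 + fixed 1603 = 1938
(All 7 nonempty subsets were checked; B only is lowest.)

Minimum total cost: 1042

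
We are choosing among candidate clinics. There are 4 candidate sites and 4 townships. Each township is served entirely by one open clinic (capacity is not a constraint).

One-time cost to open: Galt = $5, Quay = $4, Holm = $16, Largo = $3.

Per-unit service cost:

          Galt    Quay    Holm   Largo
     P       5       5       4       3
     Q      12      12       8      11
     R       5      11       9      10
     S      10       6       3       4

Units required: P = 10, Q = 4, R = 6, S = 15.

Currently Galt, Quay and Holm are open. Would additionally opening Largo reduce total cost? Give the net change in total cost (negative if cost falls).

Yes — net change −7 (cost falls by 7).

Current service cost with {Galt, Quay, Holm}: 147.
Adding Largo: each township re-picks its cheapest; new service cost 137, saving 10.
Extra fixed cost: 3. Net change = 3 − 10 = -7.
(Totals: 172 → 165.)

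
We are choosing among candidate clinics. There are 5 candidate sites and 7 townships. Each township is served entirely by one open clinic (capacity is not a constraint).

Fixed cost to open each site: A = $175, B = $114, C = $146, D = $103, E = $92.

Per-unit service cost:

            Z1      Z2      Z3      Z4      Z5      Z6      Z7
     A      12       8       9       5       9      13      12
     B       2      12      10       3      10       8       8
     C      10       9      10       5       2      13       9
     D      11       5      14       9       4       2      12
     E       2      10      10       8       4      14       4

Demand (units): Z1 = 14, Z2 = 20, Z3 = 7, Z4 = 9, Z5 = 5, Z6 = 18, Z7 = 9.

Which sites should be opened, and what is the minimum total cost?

For any fixed open set, each township goes to its cheapest open site; total = fixed + service.
{D, E}: Z1→E 2·14=28, Z2→D 5·20=100, Z3→E 10·7=70, Z4→E 8·9=72, Z5→D 4·5=20, Z6→D 2·18=36, Z7→E 4·9=36. Service 362; fixed 195; total 557.
{B, D}: Z1→B 2·14=28, Z2→D 5·20=100, Z3→B 10·7=70, Z4→B 3·9=27, Z5→D 4·5=20, Z6→D 2·18=36, Z7→B 8·9=72. Service 353; fixed 217; total 570.
{B, D, E}: service 317 + fixed 309 = 626
{A, B, C, D, E}: service 300 + fixed 630 = 930
No other subset beats 557.

Open D and E; minimum total cost 557.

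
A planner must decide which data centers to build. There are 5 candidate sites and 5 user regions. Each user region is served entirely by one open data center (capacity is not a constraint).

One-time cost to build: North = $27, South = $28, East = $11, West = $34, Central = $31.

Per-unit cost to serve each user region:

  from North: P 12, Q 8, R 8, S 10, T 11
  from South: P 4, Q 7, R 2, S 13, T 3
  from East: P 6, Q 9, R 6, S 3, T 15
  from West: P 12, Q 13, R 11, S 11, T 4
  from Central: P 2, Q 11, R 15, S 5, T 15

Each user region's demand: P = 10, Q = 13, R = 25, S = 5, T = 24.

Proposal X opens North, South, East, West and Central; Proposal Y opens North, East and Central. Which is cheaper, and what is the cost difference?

Proposal X is cheaper by 243.

Proposal X: {North, South, East, West, Central}: P→Central 2·10=20, Q→South 7·13=91, R→South 2·25=50, S→East 3·5=15, T→South 3·24=72. Service 248; fixed 131; total 379.
Proposal Y: {North, East, Central}: P→Central 2·10=20, Q→North 8·13=104, R→East 6·25=150, S→East 3·5=15, T→North 11·24=264. Service 553; fixed 69; total 622.
Difference: |379 − 622| = 243.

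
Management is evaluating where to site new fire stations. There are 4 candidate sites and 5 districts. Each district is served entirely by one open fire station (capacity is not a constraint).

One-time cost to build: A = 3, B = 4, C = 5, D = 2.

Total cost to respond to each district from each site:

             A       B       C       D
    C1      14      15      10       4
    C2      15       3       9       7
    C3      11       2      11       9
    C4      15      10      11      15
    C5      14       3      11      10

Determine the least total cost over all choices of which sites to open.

Minimum total cost: 28

For any fixed open set, each district goes to its cheapest open site; total = fixed + service.
{B, D}: C1→D 4, C2→B 3, C3→B 2, C4→B 10, C5→B 3. Service 22; fixed 6; total 28.
{A, B, D}: service 22 + fixed 9 = 31
{B, C, D}: service 22 + fixed 11 = 33
{A, B, C, D}: service 22 + fixed 14 = 36
No other subset beats 28.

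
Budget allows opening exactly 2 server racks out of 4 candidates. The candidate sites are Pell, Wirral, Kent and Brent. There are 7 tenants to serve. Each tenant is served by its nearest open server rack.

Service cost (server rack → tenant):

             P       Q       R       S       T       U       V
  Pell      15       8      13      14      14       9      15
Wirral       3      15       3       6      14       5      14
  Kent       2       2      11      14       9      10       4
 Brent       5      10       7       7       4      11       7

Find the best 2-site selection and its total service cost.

With exactly 2 open, each tenant uses its cheapest among the chosen.
{Wirral, Kent}: P→Kent 2, Q→Kent 2, R→Wirral 3, S→Wirral 6, T→Kent 9, U→Wirral 5, V→Kent 4. Service cost 31.
{Kent, Brent}: service cost 36
{Wirral, Brent}: service cost 38
Among all 6 size-2 choices, {Wirral, Kent} is lowest.

Choose Wirral and Kent; total service cost 31.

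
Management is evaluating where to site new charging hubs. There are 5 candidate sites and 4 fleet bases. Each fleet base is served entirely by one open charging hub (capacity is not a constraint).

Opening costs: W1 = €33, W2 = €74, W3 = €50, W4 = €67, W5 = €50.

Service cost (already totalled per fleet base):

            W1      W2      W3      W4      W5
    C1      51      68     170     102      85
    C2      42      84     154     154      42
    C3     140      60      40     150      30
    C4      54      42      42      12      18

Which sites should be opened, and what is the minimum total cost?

For any fixed open set, each fleet base goes to its cheapest open site; total = fixed + service.
{W1, W5}: C1→W1 51, C2→W1 42, C3→W5 30, C4→W5 18. Service 141; fixed 83; total 224.
{W5}: service 175 + fixed 50 = 225
{W1, W3}: service 175 + fixed 83 = 258
{W1, W2, W3, W4, W5}: service 135 + fixed 274 = 409
No other subset beats 224.

Open W1 and W5; minimum total cost 224.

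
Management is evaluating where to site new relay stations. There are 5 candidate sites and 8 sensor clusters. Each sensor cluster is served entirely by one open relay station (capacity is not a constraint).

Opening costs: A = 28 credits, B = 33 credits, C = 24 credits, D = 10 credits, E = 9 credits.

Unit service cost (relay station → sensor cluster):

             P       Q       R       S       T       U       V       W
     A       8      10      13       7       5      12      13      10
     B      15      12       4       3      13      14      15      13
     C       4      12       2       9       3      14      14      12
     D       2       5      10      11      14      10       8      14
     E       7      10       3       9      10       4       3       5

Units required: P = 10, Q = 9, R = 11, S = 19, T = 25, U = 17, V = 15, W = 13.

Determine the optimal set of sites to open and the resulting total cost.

Open B, C, D and E; minimum total cost 473.

For any fixed open set, each sensor cluster goes to its cheapest open site; total = fixed + service.
{B, C, D, E}: P→D 2·10=20, Q→D 5·9=45, R→C 2·11=22, S→B 3·19=57, T→C 3·25=75, U→E 4·17=68, V→E 3·15=45, W→E 5·13=65. Service 397; fixed 76; total 473.
{A, B, C, D, E}: service 397 + fixed 104 = 501
{B, C, E}: P→C 4·10=40, Q→E 10·9=90, R→C 2·11=22, S→B 3·19=57, T→C 3·25=75, U→E 4·17=68, V→E 3·15=45, W→E 5·13=65. Service 462; fixed 66; total 528.
{E}: P→E 7·10=70, Q→E 10·9=90, R→E 3·11=33, S→E 9·19=171, T→E 10·25=250, U→E 4·17=68, V→E 3·15=45, W→E 5·13=65. Service 792; fixed 9; total 801.
No other subset beats 473.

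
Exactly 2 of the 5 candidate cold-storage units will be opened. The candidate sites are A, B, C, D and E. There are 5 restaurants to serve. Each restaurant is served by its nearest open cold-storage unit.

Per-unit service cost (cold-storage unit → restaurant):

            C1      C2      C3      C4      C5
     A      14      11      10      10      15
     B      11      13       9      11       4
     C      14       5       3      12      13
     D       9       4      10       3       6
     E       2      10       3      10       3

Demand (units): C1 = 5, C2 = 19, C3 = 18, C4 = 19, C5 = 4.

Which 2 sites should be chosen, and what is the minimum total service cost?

Choose D and E; total service cost 209.

With exactly 2 open, each restaurant uses its cheapest among the chosen.
{D, E}: C1→E 2·5=10, C2→D 4·19=76, C3→E 3·18=54, C4→D 3·19=57, C5→E 3·4=12. Service cost 209.
{C, D}: service cost 256
{B, D}: service cost 356
Among all 10 size-2 choices, {D, E} is lowest.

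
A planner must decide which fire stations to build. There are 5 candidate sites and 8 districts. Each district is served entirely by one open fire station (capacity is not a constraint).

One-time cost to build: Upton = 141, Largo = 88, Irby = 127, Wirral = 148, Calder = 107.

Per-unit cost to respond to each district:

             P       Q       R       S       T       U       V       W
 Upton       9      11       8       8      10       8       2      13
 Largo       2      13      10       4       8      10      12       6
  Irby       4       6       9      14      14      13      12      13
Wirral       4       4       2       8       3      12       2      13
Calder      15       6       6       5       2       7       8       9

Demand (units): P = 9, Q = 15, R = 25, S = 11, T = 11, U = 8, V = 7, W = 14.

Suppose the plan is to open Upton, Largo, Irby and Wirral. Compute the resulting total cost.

Total cost: 871

Each district is assigned to its cheapest site among the open ones.
{Upton, Largo, Irby, Wirral}: P→Largo 2·9=18, Q→Wirral 4·15=60, R→Wirral 2·25=50, S→Largo 4·11=44, T→Wirral 3·11=33, U→Upton 8·8=64, V→Upton 2·7=14, W→Largo 6·14=84. Service 367; fixed 504; total 871.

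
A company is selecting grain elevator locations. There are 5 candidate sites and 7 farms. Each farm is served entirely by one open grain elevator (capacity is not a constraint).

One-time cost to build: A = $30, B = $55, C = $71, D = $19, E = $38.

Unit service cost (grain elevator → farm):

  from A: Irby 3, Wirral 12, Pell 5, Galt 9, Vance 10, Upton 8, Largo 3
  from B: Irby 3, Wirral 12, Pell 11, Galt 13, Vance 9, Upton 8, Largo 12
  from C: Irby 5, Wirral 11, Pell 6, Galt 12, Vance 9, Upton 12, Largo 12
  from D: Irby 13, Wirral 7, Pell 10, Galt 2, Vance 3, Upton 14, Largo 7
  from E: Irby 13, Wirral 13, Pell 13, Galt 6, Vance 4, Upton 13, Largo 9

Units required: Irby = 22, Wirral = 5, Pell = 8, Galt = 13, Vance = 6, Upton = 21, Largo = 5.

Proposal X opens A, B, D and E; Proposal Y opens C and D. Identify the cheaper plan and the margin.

Proposal X: {A, B, D, E}: Irby→A 3·22=66, Wirral→D 7·5=35, Pell→A 5·8=40, Galt→D 2·13=26, Vance→D 3·6=18, Upton→A 8·21=168, Largo→A 3·5=15. Service 368; fixed 142; total 510.
Proposal Y: {C, D}: Irby→C 5·22=110, Wirral→D 7·5=35, Pell→C 6·8=48, Galt→D 2·13=26, Vance→D 3·6=18, Upton→C 12·21=252, Largo→D 7·5=35. Service 524; fixed 90; total 614.
Difference: |510 − 614| = 104.

Proposal X is cheaper by 104.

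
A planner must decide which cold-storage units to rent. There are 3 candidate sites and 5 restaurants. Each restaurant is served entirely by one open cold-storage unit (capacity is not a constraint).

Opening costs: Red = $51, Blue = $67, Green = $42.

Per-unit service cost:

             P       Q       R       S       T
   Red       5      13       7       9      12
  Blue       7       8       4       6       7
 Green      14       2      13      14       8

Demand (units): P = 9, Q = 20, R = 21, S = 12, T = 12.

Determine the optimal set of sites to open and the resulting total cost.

Open Blue and Green; minimum total cost 452.

For any fixed open set, each restaurant goes to its cheapest open site; total = fixed + service.
{Blue, Green}: P→Blue 7·9=63, Q→Green 2·20=40, R→Blue 4·21=84, S→Blue 6·12=72, T→Blue 7·12=84. Service 343; fixed 109; total 452.
{Red, Blue, Green}: P→Red 5·9=45, Q→Green 2·20=40, R→Blue 4·21=84, S→Blue 6·12=72, T→Blue 7·12=84. Service 325; fixed 160; total 485.
{Red, Green}: service 436 + fixed 93 = 529
{Green}: P→Green 14·9=126, Q→Green 2·20=40, R→Green 13·21=273, S→Green 14·12=168, T→Green 8·12=96. Service 703; fixed 42; total 745.
(All 7 nonempty subsets were checked; Blue and Green is lowest.)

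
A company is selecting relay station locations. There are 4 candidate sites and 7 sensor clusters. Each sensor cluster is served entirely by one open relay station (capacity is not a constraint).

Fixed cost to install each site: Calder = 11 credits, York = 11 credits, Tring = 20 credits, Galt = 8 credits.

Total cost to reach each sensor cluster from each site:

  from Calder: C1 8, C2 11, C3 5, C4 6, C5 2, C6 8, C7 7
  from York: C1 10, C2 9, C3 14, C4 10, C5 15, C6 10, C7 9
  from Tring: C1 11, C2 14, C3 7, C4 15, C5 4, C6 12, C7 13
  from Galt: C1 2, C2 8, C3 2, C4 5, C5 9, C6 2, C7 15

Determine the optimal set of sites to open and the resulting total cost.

Open Calder and Galt; minimum total cost 47.

For any fixed open set, each sensor cluster goes to its cheapest open site; total = fixed + service.
{Calder, Galt}: C1→Galt 2, C2→Galt 8, C3→Galt 2, C4→Galt 5, C5→Calder 2, C6→Galt 2, C7→Calder 7. Service 28; fixed 19; total 47.
{Galt}: service 43 + fixed 8 = 51
{York, Galt}: C1→Galt 2, C2→Galt 8, C3→Galt 2, C4→Galt 5, C5→Galt 9, C6→Galt 2, C7→York 9. Service 37; fixed 19; total 56.
{Calder, York, Tring, Galt}: service 28 + fixed 50 = 78
No other subset beats 47.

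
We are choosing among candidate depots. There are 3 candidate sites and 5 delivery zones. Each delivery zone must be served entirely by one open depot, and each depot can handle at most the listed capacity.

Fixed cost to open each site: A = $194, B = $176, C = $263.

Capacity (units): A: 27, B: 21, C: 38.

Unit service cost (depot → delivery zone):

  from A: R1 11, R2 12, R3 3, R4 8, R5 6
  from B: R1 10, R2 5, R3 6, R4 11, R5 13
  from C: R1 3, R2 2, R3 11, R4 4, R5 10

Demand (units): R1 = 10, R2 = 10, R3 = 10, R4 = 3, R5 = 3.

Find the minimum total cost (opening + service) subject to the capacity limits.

Minimum total cost: 465

Open {C}: R1→C 3·10=30, R2→C 2·10=20, R3→C 11·10=110, R4→C 4·3=12, R5→C 10·3=30.
Loads: C carries 36/38. Service 202; fixed 263; total 465.
Next best feasible plan costs 567.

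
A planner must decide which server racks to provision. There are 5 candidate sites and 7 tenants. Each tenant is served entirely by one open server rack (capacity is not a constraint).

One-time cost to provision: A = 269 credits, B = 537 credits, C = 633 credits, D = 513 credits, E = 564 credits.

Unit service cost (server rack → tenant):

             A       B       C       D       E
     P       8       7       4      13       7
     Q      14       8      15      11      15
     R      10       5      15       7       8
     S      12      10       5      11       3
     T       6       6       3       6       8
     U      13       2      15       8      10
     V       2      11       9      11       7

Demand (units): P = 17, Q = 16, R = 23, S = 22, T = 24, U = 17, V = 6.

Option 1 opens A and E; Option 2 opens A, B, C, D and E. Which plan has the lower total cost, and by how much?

Option 1: {A, E}: P→E 7·17=119, Q→A 14·16=224, R→E 8·23=184, S→E 3·22=66, T→A 6·24=144, U→E 10·17=170, V→A 2·6=12. Service 919; fixed 833; total 1752.
Option 2: {A, B, C, D, E}: P→C 4·17=68, Q→B 8·16=128, R→B 5·23=115, S→E 3·22=66, T→C 3·24=72, U→B 2·17=34, V→A 2·6=12. Service 495; fixed 2516; total 3011.
Difference: |1752 − 3011| = 1259.

Option 1 is cheaper by 1259.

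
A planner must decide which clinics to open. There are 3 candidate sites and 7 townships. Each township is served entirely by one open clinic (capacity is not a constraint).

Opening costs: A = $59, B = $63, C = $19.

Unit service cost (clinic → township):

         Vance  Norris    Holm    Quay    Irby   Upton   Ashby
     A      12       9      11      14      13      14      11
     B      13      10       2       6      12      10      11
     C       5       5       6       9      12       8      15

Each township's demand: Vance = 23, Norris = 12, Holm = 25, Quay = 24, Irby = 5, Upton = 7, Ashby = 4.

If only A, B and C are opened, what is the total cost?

Each township is assigned to its cheapest site among the open ones.
{A, B, C}: Vance→C 5·23=115, Norris→C 5·12=60, Holm→B 2·25=50, Quay→B 6·24=144, Irby→B 12·5=60, Upton→C 8·7=56, Ashby→A 11·4=44. Service 529; fixed 141; total 670.

Total cost: 670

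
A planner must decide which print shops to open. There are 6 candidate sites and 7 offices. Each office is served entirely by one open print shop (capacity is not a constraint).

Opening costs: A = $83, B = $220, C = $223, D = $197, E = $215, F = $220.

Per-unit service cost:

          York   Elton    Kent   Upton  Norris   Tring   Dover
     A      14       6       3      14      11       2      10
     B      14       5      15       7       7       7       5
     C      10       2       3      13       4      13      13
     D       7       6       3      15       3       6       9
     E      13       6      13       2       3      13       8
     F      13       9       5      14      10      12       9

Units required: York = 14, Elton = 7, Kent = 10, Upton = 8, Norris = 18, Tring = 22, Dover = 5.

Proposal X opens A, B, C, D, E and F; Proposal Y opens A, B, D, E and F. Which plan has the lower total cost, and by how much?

Proposal X: {A, B, C, D, E, F}: York→D 7·14=98, Elton→C 2·7=14, Kent→A 3·10=30, Upton→E 2·8=16, Norris→D 3·18=54, Tring→A 2·22=44, Dover→B 5·5=25. Service 281; fixed 1158; total 1439.
Proposal Y: {A, B, D, E, F}: York→D 7·14=98, Elton→B 5·7=35, Kent→A 3·10=30, Upton→E 2·8=16, Norris→D 3·18=54, Tring→A 2·22=44, Dover→B 5·5=25. Service 302; fixed 935; total 1237.
Difference: |1439 − 1237| = 202.

Proposal Y is cheaper by 202.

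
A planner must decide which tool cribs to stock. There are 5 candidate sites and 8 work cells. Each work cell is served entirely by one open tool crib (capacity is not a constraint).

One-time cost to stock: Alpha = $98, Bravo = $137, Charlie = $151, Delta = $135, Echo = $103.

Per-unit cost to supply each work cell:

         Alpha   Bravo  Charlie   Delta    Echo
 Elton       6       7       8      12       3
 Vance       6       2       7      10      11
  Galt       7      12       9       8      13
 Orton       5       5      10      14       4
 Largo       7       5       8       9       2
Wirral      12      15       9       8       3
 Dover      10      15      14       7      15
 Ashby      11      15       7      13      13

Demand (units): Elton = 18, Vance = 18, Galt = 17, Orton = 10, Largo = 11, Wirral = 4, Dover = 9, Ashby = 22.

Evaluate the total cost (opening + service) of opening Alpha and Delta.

Total cost: 1032

Each work cell is assigned to its cheapest site among the open ones.
{Alpha, Delta}: Elton→Alpha 6·18=108, Vance→Alpha 6·18=108, Galt→Alpha 7·17=119, Orton→Alpha 5·10=50, Largo→Alpha 7·11=77, Wirral→Delta 8·4=32, Dover→Delta 7·9=63, Ashby→Alpha 11·22=242. Service 799; fixed 233; total 1032.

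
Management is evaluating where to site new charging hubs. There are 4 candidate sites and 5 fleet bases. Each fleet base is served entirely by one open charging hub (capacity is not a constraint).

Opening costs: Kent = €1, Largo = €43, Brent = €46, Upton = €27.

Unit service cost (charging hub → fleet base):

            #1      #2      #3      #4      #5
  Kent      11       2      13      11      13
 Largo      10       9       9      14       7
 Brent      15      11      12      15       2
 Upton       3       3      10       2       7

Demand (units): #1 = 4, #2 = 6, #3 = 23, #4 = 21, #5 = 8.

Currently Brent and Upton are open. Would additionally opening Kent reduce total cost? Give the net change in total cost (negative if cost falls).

Current service cost with {Brent, Upton}: 318.
Adding Kent: each fleet base re-picks its cheapest; new service cost 312, saving 6.
Extra fixed cost: 1. Net change = 1 − 6 = -5.
(Totals: 391 → 386.)

Yes — net change −5 (cost falls by 5).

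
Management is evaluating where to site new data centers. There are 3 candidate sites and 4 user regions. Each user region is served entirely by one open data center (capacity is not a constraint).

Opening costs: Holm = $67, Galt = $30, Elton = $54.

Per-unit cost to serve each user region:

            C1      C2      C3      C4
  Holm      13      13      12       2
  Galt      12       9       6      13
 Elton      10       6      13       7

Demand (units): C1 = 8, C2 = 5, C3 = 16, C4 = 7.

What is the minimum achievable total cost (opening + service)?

Minimum total cost: 339

For any fixed open set, each user region goes to its cheapest open site; total = fixed + service.
{Galt, Elton}: C1→Elton 10·8=80, C2→Elton 6·5=30, C3→Galt 6·16=96, C4→Elton 7·7=49. Service 255; fixed 84; total 339.
{Holm, Galt}: C1→Galt 12·8=96, C2→Galt 9·5=45, C3→Galt 6·16=96, C4→Holm 2·7=14. Service 251; fixed 97; total 348.
{Galt}: C1→Galt 12·8=96, C2→Galt 9·5=45, C3→Galt 6·16=96, C4→Galt 13·7=91. Service 328; fixed 30; total 358.
{Holm, Galt, Elton}: C1→Elton 10·8=80, C2→Elton 6·5=30, C3→Galt 6·16=96, C4→Holm 2·7=14. Service 220; fixed 151; total 371.
No other subset beats 339.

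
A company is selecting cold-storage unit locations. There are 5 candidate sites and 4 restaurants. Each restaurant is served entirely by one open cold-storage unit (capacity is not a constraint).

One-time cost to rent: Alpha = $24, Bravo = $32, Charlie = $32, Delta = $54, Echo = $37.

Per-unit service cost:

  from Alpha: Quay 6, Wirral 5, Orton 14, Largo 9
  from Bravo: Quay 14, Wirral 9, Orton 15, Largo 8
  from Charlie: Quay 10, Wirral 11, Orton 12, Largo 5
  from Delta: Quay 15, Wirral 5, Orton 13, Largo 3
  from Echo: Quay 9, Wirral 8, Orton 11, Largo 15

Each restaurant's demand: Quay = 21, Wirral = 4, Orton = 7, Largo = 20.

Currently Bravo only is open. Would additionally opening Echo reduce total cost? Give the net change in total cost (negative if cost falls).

Yes — net change −100 (cost falls by 100).

Current service cost with {Bravo}: 595.
Adding Echo: each restaurant re-picks its cheapest; new service cost 458, saving 137.
Extra fixed cost: 37. Net change = 37 − 137 = -100.
(Totals: 627 → 527.)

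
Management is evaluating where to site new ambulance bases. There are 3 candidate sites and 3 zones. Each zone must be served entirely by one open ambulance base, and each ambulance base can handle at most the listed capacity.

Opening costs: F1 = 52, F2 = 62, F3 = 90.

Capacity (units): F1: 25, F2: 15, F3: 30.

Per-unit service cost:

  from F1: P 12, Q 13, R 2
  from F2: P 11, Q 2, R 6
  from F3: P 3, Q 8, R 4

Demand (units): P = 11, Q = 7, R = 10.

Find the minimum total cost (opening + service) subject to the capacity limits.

Minimum total cost: 219

Open {F3}: P→F3 3·11=33, Q→F3 8·7=56, R→F3 4·10=40.
Loads: F3 carries 28/30. Service 129; fixed 90; total 219.
Next best feasible plan costs 239.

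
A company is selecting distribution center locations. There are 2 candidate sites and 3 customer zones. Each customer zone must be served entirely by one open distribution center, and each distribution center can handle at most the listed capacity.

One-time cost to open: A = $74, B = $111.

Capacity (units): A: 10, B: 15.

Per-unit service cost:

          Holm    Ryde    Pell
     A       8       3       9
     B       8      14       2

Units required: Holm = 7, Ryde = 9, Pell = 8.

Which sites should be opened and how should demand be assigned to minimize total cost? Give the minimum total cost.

Minimum total cost: 284

Open {A, B}: Holm→B 8·7=56, Ryde→A 3·9=27, Pell→B 2·8=16.
Loads: A carries 9/10, B carries 15/15. Service 99; fixed 185; total 284.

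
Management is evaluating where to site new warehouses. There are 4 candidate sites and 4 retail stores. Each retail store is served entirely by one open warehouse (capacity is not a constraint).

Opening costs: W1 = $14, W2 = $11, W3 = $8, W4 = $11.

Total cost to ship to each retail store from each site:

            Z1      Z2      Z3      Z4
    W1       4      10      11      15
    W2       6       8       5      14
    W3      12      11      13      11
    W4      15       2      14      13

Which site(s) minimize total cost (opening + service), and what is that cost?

Open W2 only; minimum total cost 44.

For any fixed open set, each retail store goes to its cheapest open site; total = fixed + service.
{W2}: Z1→W2 6, Z2→W2 8, Z3→W2 5, Z4→W2 14. Service 33; fixed 11; total 44.
{W2, W4}: service 26 + fixed 22 = 48
{W2, W3}: service 30 + fixed 19 = 49
{W1, W2, W3, W4}: Z1→W1 4, Z2→W4 2, Z3→W2 5, Z4→W3 11. Service 22; fixed 44; total 66.
No other subset beats 44.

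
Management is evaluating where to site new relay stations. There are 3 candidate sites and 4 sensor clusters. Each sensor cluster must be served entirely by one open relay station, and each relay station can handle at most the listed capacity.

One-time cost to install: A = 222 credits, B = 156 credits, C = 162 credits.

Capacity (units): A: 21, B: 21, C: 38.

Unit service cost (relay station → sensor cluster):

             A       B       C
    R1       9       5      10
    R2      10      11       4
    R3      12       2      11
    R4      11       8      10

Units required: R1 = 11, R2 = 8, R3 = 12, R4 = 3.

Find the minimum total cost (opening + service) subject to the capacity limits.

Minimum total cost: 466

Open {C}: R1→C 10·11=110, R2→C 4·8=32, R3→C 11·12=132, R4→C 10·3=30.
Loads: C carries 34/38. Service 304; fixed 162; total 466.
Next best feasible plan costs 508.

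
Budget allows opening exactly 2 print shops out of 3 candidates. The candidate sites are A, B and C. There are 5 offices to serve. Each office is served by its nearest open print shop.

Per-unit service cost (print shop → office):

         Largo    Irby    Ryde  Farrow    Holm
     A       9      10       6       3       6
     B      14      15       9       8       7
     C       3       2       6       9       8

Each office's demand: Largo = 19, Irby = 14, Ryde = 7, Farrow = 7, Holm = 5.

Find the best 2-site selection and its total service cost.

Choose A and C; total service cost 178.

With exactly 2 open, each office uses its cheapest among the chosen.
{A, C}: Largo→C 3·19=57, Irby→C 2·14=28, Ryde→A 6·7=42, Farrow→A 3·7=21, Holm→A 6·5=30. Service cost 178.
{B, C}: service cost 218
{A, B}: service cost 404
Among all 3 size-2 choices, {A, C} is lowest.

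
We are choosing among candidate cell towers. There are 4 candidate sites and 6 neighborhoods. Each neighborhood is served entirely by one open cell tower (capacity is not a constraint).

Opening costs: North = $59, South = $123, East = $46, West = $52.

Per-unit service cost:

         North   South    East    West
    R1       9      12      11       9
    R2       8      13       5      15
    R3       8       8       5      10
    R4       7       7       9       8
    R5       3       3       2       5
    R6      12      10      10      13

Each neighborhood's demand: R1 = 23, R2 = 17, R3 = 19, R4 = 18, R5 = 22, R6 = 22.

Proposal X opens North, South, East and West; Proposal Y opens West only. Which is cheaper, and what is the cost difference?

Proposal X is cheaper by 187.

Proposal X: {North, South, East, West}: R1→North 9·23=207, R2→East 5·17=85, R3→East 5·19=95, R4→North 7·18=126, R5→East 2·22=44, R6→South 10·22=220. Service 777; fixed 280; total 1057.
Proposal Y: {West}: R1→West 9·23=207, R2→West 15·17=255, R3→West 10·19=190, R4→West 8·18=144, R5→West 5·22=110, R6→West 13·22=286. Service 1192; fixed 52; total 1244.
Difference: |1057 − 1244| = 187.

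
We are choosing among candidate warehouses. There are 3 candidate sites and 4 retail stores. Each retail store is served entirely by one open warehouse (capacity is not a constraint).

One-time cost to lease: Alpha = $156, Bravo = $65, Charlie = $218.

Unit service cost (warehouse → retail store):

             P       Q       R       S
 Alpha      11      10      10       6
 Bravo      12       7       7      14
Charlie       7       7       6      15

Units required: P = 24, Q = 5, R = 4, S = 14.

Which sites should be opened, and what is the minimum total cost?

Open Alpha only; minimum total cost 594.

For any fixed open set, each retail store goes to its cheapest open site; total = fixed + service.
{Alpha}: P→Alpha 11·24=264, Q→Alpha 10·5=50, R→Alpha 10·4=40, S→Alpha 6·14=84. Service 438; fixed 156; total 594.
{Bravo}: service 547 + fixed 65 = 612
{Alpha, Bravo}: service 411 + fixed 221 = 632
{Alpha, Bravo, Charlie}: P→Charlie 7·24=168, Q→Bravo 7·5=35, R→Charlie 6·4=24, S→Alpha 6·14=84. Service 311; fixed 439; total 750.
No other subset beats 594.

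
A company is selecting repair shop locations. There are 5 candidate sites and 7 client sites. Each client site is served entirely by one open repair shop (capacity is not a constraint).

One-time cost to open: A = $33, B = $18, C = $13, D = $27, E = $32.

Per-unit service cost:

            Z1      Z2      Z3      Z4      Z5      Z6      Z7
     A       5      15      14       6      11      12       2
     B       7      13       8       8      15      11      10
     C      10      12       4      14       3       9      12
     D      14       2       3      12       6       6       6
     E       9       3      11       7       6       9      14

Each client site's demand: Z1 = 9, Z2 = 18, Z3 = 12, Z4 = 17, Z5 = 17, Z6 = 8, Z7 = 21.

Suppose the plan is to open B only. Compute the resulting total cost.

Each client site is assigned to its cheapest site among the open ones.
{B}: Z1→B 7·9=63, Z2→B 13·18=234, Z3→B 8·12=96, Z4→B 8·17=136, Z5→B 15·17=255, Z6→B 11·8=88, Z7→B 10·21=210. Service 1082; fixed 18; total 1100.

Total cost: 1100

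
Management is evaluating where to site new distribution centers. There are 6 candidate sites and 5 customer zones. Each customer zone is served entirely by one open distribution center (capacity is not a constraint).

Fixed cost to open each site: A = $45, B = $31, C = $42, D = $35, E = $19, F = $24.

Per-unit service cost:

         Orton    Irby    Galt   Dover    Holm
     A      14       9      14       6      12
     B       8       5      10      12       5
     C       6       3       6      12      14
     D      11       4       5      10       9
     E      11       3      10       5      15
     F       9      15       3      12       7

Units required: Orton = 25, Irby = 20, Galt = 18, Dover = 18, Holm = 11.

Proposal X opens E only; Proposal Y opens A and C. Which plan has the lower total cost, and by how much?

Proposal Y is cheaper by 144.

Proposal X: {E}: Orton→E 11·25=275, Irby→E 3·20=60, Galt→E 10·18=180, Dover→E 5·18=90, Holm→E 15·11=165. Service 770; fixed 19; total 789.
Proposal Y: {A, C}: Orton→C 6·25=150, Irby→C 3·20=60, Galt→C 6·18=108, Dover→A 6·18=108, Holm→A 12·11=132. Service 558; fixed 87; total 645.
Difference: |789 − 645| = 144.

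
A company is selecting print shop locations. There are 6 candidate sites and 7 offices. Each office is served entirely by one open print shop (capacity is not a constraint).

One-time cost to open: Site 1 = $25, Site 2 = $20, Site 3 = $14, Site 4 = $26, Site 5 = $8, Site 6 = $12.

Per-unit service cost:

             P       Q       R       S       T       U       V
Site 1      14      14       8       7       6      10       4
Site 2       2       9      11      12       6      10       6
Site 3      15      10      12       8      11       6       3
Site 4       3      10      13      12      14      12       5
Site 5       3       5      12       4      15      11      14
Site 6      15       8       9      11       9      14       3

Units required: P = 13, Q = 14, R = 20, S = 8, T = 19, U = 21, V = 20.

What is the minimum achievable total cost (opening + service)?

Minimum total cost: 648

For any fixed open set, each office goes to its cheapest open site; total = fixed + service.
{Site 1, Site 3, Site 5}: P→Site 5 3·13=39, Q→Site 5 5·14=70, R→Site 1 8·20=160, S→Site 5 4·8=32, T→Site 1 6·19=114, U→Site 3 6·21=126, V→Site 3 3·20=60. Service 601; fixed 47; total 648.
{Site 1, Site 2, Site 3, Site 5}: service 588 + fixed 67 = 655
{Site 1, Site 3, Site 5, Site 6}: service 601 + fixed 59 = 660
{Site 1, Site 2, Site 3, Site 4, Site 5, Site 6}: P→Site 2 2·13=26, Q→Site 5 5·14=70, R→Site 1 8·20=160, S→Site 5 4·8=32, T→Site 1 6·19=114, U→Site 3 6·21=126, V→Site 3 3·20=60. Service 588; fixed 105; total 693.
No other subset beats 648.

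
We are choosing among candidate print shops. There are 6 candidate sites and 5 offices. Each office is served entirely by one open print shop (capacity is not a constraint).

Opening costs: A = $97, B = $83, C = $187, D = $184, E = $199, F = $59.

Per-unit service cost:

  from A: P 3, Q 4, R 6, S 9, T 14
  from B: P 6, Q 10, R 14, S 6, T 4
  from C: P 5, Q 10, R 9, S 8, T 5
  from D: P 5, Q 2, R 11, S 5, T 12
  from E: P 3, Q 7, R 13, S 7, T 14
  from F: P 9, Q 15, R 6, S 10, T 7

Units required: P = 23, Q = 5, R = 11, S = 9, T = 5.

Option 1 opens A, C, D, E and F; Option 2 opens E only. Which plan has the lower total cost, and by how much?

Option 2 is cheaper by 362.

Option 1: {A, C, D, E, F}: P→A 3·23=69, Q→D 2·5=10, R→A 6·11=66, S→D 5·9=45, T→C 5·5=25. Service 215; fixed 726; total 941.
Option 2: {E}: P→E 3·23=69, Q→E 7·5=35, R→E 13·11=143, S→E 7·9=63, T→E 14·5=70. Service 380; fixed 199; total 579.
Difference: |941 − 579| = 362.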